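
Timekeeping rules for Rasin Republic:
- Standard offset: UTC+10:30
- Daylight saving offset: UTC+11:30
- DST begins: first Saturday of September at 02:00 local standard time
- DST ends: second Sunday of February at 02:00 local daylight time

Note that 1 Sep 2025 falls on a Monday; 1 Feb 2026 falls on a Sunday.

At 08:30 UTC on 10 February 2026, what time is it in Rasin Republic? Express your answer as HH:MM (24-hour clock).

19:00

1 September 2025 is a Monday, so the first Saturday is September 6.
1 February 2026 is a Sunday, so the first Sunday is February 1 and the second is February 8.
At the standard offset (UTC+10:30), 08:30 UTC + 10h30m = 19:00 Rasin Republic standard time.
Daylight saving runs 6 September 2025 – 8 February 2026; the standard-time date in Rasin Republic, 10 February 2026, is outside that window, so Rasin Republic is on standard time at UTC+10:30.
08:30 UTC + 10h30m = 19:00 local.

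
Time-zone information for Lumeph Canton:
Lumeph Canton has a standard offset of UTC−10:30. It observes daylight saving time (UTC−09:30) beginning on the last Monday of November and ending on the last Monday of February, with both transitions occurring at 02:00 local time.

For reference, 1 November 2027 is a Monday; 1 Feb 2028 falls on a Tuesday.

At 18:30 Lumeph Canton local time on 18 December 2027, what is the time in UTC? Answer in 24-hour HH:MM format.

1 November 2027 is a Monday, so Mondays fall on 1, 8, 15, 22, 29; the last is November 29.
1 February 2028 is a Tuesday, so Mondays fall on 7, 14, 21, 28; the last is February 28.
18 December 2027 lies within the daylight-saving period (29 November 2027 – 28 February 2028), so Lumeph Canton is on daylight time, UTC−09:30.
18:30 local + 9h30m = 04:00 UTC (rolling into the next day, 19 December 2027).

04:00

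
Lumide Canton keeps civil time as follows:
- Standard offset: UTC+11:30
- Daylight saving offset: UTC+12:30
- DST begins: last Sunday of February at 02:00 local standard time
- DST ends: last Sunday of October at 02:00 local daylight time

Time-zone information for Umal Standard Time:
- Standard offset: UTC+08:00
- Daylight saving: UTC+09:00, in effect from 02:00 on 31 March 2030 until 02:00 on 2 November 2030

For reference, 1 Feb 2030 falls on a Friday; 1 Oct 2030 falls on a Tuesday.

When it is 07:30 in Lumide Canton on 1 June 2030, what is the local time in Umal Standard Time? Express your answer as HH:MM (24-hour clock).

1 February 2030 is a Friday, so Sundays fall on 3, 10, 17, 24; the last is February 24.
1 October 2030 is a Tuesday, so Sundays fall on 6, 13, 20, 27; the last is October 27.
Daylight saving runs 24 February – 27 October; 1 June 2030 is inside that window, so Lumide Canton is at UTC+12:30.
07:30 Lumide Canton − 12h30m = 19:00 UTC (rolling into the previous day, 31 May 2030).
At the standard offset (UTC+08:00), 19:00 UTC + 8h = 03:00 Umal Standard Time standard time (rolling into the next day, 1 June 2030).
The standard-time date in Umal Standard Time, 1 June 2030, lies within the daylight-saving period (31 March – 2 November), so Umal Standard Time is on daylight time, UTC+09:00.
19:00 UTC + 9h = 04:00 Umal Standard Time (rolling into the next day, 1 June 2030).

04:00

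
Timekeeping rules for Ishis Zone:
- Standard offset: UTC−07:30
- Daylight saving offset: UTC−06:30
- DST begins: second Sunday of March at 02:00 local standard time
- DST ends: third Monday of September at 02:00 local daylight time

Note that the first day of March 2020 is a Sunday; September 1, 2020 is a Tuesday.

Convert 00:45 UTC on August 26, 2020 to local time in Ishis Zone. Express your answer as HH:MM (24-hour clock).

1 March 2020 is a Sunday, so the first Sunday is March 1 and the second is March 8.
1 September 2020 is a Tuesday, so the first Monday is September 7 and the third is September 21.
At the standard offset (UTC−07:30), 00:45 UTC − 7h30m = 17:15 Ishis Zone standard time (rolling into the previous day, 25 August 2020).
Daylight saving runs 8 March – 21 September; the standard-time date in Ishis Zone, August 25, 2020, is inside that window, so Ishis Zone is at UTC−06:30.
00:45 UTC − 6h30m = 18:15 local (rolling into the previous day, 25 August 2020).

18:15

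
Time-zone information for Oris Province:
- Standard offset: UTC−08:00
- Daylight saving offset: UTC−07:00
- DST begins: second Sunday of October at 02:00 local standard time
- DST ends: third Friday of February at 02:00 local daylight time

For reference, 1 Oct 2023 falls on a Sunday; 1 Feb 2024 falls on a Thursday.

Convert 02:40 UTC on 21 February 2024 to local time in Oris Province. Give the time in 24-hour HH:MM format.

1 October 2023 is a Sunday, so the first Sunday is October 1 and the second is October 8.
1 February 2024 is a Thursday, so the first Friday is February 2 and the third is February 16.
At the standard offset (UTC−08:00), 02:40 UTC − 8h = 18:40 Oris Province standard time (rolling into the previous day, 20 February 2024).
The standard-time date in Oris Province, 20 February 2024, does not fall between 8 October 2023 and 16 February 2024, so daylight saving is not in effect and Oris Province is at UTC−08:00.
02:40 UTC − 8h = 18:40 local (rolling into the previous day, 20 February 2024).

18:40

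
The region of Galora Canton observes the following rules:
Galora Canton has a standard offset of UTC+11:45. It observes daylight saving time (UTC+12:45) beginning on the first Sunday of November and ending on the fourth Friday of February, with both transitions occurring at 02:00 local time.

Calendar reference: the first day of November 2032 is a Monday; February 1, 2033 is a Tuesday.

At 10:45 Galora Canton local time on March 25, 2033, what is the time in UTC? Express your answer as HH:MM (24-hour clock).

23:00

1 November 2032 is a Monday, so the first Sunday is November 7.
1 February 2033 is a Tuesday, so the first Friday is February 4 and the fourth is February 25.
Daylight saving runs 7 November 2032 – 25 February 2033; March 25, 2033 is outside that window, so Galora Canton is on standard time at UTC+11:45.
10:45 local − 11h45m = 23:00 UTC (rolling into the previous day, 24 March 2033).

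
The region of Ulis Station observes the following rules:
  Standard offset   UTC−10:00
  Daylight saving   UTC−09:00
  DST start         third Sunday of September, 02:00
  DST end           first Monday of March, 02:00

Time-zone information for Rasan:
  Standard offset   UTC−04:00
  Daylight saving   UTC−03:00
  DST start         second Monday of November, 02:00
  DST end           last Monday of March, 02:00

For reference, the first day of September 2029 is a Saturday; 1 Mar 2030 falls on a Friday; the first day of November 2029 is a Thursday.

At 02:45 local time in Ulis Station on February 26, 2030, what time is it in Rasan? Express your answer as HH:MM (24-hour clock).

1 September 2029 is a Saturday, so the first Sunday is September 2 and the third is September 16.
1 March 2030 is a Friday, so the first Monday is March 4.
February 26, 2030 lies within the daylight-saving period (16 September 2029 – 4 March 2030), so Ulis Station is on daylight time, UTC−09:00.
02:45 Ulis Station + 9h = 11:45 UTC.
1 November 2029 is a Thursday, so the first Monday is November 5 and the second is November 12.
1 March 2030 is a Friday, so Mondays fall on 4, 11, 18, 25; the last is March 25.
At the standard offset (UTC−04:00), 11:45 UTC − 4h = 07:45 Rasan standard time.
Daylight saving runs 12 November 2029 – 25 March 2030; the standard-time date in Rasan, February 26, 2030, is inside that window, so Rasan is at UTC−03:00.
11:45 UTC − 3h = 08:45 Rasan.

08:45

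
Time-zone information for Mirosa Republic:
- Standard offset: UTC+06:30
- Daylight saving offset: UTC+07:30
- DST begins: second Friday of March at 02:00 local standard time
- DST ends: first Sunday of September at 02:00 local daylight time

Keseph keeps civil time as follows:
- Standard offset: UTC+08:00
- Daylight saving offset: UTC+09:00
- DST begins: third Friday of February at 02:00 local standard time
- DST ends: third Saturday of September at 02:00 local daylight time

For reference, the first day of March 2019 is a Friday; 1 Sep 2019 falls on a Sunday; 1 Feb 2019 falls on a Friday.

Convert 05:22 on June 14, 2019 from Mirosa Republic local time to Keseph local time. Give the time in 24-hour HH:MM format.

06:52

1 March 2019 is a Friday, so the first Friday is March 1 and the second is March 8.
1 September 2019 is a Sunday, so the first Sunday is September 1.
June 14, 2019 falls between 8 March and 1 September, so daylight saving is in effect and Mirosa Republic is at UTC+07:30.
05:22 Mirosa Republic − 7h30m = 21:52 UTC (rolling into the previous day, 13 June 2019).
1 February 2019 is a Friday, so the first Friday is February 1 and the third is February 15.
1 September 2019 is a Sunday, so the first Saturday is September 7 and the third is September 21.
At the standard offset (UTC+08:00), 21:52 UTC + 8h = 05:52 Keseph standard time (rolling into the next day, 14 June 2019).
The standard-time date in Keseph, June 14, 2019, falls between 15 February and 21 September, so daylight saving is in effect and Keseph is at UTC+09:00.
21:52 UTC + 9h = 06:52 Keseph (rolling into the next day, 14 June 2019).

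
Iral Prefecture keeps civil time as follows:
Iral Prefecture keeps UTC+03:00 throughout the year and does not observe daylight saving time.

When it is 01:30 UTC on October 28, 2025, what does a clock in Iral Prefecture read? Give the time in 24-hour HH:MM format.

04:30

Iral Prefecture stays on UTC+03:00 all year.
01:30 UTC + 3h = 04:30 local.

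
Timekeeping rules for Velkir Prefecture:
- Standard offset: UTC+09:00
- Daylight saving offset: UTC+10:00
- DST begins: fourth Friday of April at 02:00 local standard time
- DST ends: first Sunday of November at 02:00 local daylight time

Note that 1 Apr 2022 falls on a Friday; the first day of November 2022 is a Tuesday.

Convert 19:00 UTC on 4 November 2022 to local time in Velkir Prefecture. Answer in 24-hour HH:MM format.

1 April 2022 is a Friday, so the first Friday is April 1 and the fourth is April 22.
1 November 2022 is a Tuesday, so the first Sunday is November 6.
At the standard offset (UTC+09:00), 19:00 UTC + 9h = 04:00 Velkir Prefecture standard time (rolling into the next day, 5 November 2022).
Daylight saving runs 22 April – 6 November; the standard-time date in Velkir Prefecture, 5 November 2022, is inside that window, so Velkir Prefecture is at UTC+10:00.
19:00 UTC + 10h = 05:00 local (rolling into the next day, 5 November 2022).

05:00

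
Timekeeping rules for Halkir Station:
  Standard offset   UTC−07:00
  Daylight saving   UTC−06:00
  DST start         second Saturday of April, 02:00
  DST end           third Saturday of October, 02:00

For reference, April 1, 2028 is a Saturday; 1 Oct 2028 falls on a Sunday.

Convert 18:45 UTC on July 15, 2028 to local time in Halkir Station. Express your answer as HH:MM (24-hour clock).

12:45

1 April 2028 is a Saturday, so the first Saturday is April 1 and the second is April 8.
1 October 2028 is a Sunday, so the first Saturday is October 7 and the third is October 21.
At the standard offset (UTC−07:00), 18:45 UTC − 7h = 11:45 Halkir Station standard time.
The standard-time date in Halkir Station, July 15, 2028, lies within the daylight-saving period (8 April – 21 October), so Halkir Station is on daylight time, UTC−06:00.
18:45 UTC − 6h = 12:45 local.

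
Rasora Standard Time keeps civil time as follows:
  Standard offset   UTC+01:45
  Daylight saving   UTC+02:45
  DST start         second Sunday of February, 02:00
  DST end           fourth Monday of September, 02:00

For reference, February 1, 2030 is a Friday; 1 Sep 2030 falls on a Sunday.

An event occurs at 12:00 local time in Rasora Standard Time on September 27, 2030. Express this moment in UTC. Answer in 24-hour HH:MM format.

10:15

1 February 2030 is a Friday, so the first Sunday is February 3 and the second is February 10.
1 September 2030 is a Sunday, so the first Monday is September 2 and the fourth is September 23.
September 27, 2030 is outside the daylight-saving period (10 February – 23 September), so Rasora Standard Time is on standard time, UTC+01:45.
12:00 local − 1h45m = 10:15 UTC.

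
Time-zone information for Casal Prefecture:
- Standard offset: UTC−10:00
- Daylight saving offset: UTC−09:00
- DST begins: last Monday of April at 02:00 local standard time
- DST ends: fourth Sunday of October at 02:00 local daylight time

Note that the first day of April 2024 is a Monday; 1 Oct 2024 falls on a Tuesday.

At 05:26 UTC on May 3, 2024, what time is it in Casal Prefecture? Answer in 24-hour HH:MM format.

20:26

1 April 2024 is a Monday, so Mondays fall on 1, 8, 15, 22, 29; the last is April 29.
1 October 2024 is a Tuesday, so the first Sunday is October 6 and the fourth is October 27.
At the standard offset (UTC−10:00), 05:26 UTC − 10h = 19:26 Casal Prefecture standard time (rolling into the previous day, 2 May 2024).
The standard-time date in Casal Prefecture, May 2, 2024, lies within the daylight-saving period (29 April – 27 October), so Casal Prefecture is on daylight time, UTC−09:00.
05:26 UTC − 9h = 20:26 local (rolling into the previous day, 2 May 2024).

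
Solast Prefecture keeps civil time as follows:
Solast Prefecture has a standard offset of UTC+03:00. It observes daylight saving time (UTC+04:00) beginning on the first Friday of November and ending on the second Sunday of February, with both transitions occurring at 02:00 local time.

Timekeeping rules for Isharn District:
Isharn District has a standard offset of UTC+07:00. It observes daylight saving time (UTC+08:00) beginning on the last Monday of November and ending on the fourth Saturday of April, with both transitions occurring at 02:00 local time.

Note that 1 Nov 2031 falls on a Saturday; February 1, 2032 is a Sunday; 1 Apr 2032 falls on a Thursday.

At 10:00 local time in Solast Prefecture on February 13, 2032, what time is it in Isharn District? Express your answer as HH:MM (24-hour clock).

15:00

1 November 2031 is a Saturday, so the first Friday is November 7.
1 February 2032 is a Sunday, so the first Sunday is February 1 and the second is February 8.
February 13, 2032 does not fall between 7 November 2031 and 8 February 2032, so daylight saving is not in effect and Solast Prefecture is at UTC+03:00.
10:00 Solast Prefecture − 3h = 07:00 UTC.
1 November 2031 is a Saturday, so Mondays fall on 3, 10, 17, 24; the last is November 24.
1 April 2032 is a Thursday, so the first Saturday is April 3 and the fourth is April 24.
At the standard offset (UTC+07:00), 07:00 UTC + 7h = 14:00 Isharn District standard time.
Daylight saving runs 24 November 2031 – 24 April 2032; the standard-time date in Isharn District, February 13, 2032, is inside that window, so Isharn District is at UTC+08:00.
07:00 UTC + 8h = 15:00 Isharn District.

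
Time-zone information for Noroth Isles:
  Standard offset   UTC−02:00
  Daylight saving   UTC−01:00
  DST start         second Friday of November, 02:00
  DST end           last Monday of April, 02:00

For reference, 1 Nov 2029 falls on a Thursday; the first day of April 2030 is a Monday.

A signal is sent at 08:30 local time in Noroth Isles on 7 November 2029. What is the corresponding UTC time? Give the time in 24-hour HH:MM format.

1 November 2029 is a Thursday, so the first Friday is November 2 and the second is November 9.
1 April 2030 is a Monday, so Mondays fall on 1, 8, 15, 22, 29; the last is April 29.
7 November 2029 is outside the daylight-saving period (9 November 2029 – 29 April 2030), so Noroth Isles is on standard time, UTC−02:00.
08:30 local + 2h = 10:30 UTC.

10:30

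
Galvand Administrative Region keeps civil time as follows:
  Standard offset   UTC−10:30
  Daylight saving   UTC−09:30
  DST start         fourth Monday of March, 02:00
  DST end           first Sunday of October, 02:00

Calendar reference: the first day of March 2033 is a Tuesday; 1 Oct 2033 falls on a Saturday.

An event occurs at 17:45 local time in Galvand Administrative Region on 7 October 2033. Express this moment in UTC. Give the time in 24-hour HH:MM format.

04:15

1 March 2033 is a Tuesday, so the first Monday is March 7 and the fourth is March 28.
1 October 2033 is a Saturday, so the first Sunday is October 2.
7 October 2033 does not fall between 28 March and 2 October, so daylight saving is not in effect and Galvand Administrative Region is at UTC−10:30.
17:45 local + 10h30m = 04:15 UTC (rolling into the next day, 8 October 2033).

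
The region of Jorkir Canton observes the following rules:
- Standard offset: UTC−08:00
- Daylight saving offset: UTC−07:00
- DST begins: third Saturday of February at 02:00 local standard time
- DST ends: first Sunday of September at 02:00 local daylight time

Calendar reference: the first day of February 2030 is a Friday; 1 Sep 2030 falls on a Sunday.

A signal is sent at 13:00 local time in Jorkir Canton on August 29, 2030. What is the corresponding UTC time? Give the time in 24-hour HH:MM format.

1 February 2030 is a Friday, so the first Saturday is February 2 and the third is February 16.
1 September 2030 is a Sunday, so the first Sunday is September 1.
August 29, 2030 lies within the daylight-saving period (16 February – 1 September), so Jorkir Canton is on daylight time, UTC−07:00.
13:00 local + 7h = 20:00 UTC.

20:00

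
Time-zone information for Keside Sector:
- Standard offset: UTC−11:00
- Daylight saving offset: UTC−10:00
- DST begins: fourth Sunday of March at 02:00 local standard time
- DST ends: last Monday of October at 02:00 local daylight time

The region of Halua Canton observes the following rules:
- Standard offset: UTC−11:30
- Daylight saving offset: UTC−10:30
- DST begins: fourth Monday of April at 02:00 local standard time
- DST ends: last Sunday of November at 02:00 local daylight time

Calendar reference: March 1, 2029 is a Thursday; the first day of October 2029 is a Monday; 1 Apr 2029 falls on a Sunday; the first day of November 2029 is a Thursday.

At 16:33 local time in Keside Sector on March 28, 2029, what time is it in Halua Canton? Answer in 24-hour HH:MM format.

15:03

1 March 2029 is a Thursday, so the first Sunday is March 4 and the fourth is March 25.
1 October 2029 is a Monday, so Mondays fall on 1, 8, 15, 22, 29; the last is October 29.
March 28, 2029 lies within the daylight-saving period (25 March – 29 October), so Keside Sector is on daylight time, UTC−10:00.
16:33 Keside Sector + 10h = 02:33 UTC (rolling into the next day, 29 March 2029).
1 April 2029 is a Sunday, so the first Monday is April 2 and the fourth is April 23.
1 November 2029 is a Thursday, so Sundays fall on 4, 11, 18, 25; the last is November 25.
At the standard offset (UTC−11:30), 02:33 UTC − 11h30m = 15:03 Halua Canton standard time (rolling into the previous day, 28 March 2029).
The standard-time date in Halua Canton, March 28, 2029, does not fall between 23 April and 25 November, so daylight saving is not in effect and Halua Canton is at UTC−11:30.
02:33 UTC − 11h30m = 15:03 Halua Canton (rolling into the previous day, 28 March 2029).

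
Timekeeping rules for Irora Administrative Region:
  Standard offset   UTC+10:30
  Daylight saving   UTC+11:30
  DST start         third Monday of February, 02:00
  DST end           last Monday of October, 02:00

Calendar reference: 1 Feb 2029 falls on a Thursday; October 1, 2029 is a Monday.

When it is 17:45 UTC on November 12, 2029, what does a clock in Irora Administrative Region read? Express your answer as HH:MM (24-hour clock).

1 February 2029 is a Thursday, so the first Monday is February 5 and the third is February 19.
1 October 2029 is a Monday, so Mondays fall on 1, 8, 15, 22, 29; the last is October 29.
At the standard offset (UTC+10:30), 17:45 UTC + 10h30m = 04:15 Irora Administrative Region standard time (rolling into the next day, 13 November 2029).
The standard-time date in Irora Administrative Region, November 13, 2029, does not fall between 19 February and 29 October, so daylight saving is not in effect and Irora Administrative Region is at UTC+10:30.
17:45 UTC + 10h30m = 04:15 local (rolling into the next day, 13 November 2029).

04:15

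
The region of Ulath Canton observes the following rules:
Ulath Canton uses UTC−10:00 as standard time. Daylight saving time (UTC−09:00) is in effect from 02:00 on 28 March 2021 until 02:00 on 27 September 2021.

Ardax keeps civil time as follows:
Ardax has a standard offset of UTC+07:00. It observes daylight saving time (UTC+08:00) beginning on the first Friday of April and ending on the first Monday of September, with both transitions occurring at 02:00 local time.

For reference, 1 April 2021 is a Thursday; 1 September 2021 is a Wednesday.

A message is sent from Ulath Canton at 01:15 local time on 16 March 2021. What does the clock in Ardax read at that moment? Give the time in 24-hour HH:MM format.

Daylight saving runs 28 March – 27 September; 16 March 2021 is outside that window, so Ulath Canton is on standard time at UTC−10:00.
01:15 Ulath Canton + 10h = 11:15 UTC.
1 April 2021 is a Thursday, so the first Friday is April 2.
1 September 2021 is a Wednesday, so the first Monday is September 6.
At the standard offset (UTC+07:00), 11:15 UTC + 7h = 18:15 Ardax standard time.
The standard-time date in Ardax, 16 March 2021, does not fall between 2 April and 6 September, so daylight saving is not in effect and Ardax is at UTC+07:00.
11:15 UTC + 7h = 18:15 Ardax.

18:15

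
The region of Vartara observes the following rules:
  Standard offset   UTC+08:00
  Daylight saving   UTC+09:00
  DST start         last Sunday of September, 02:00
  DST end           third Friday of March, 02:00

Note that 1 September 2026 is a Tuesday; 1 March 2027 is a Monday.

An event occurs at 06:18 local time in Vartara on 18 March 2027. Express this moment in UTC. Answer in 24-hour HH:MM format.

1 September 2026 is a Tuesday, so Sundays fall on 6, 13, 20, 27; the last is September 27.
1 March 2027 is a Monday, so the first Friday is March 5 and the third is March 19.
18 March 2027 falls between 27 September 2026 and 19 March 2027, so daylight saving is in effect and Vartara is at UTC+09:00.
06:18 local − 9h = 21:18 UTC (rolling into the previous day, 17 March 2027).

21:18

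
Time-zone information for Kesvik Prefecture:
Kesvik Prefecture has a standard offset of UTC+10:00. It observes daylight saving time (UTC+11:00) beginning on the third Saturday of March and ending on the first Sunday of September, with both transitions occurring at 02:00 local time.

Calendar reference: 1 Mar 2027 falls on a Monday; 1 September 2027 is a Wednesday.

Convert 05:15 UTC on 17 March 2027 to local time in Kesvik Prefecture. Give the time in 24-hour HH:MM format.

15:15

1 March 2027 is a Monday, so the first Saturday is March 6 and the third is March 20.
1 September 2027 is a Wednesday, so the first Sunday is September 5.
At the standard offset (UTC+10:00), 05:15 UTC + 10h = 15:15 Kesvik Prefecture standard time.
Daylight saving runs 20 March – 5 September; the standard-time date in Kesvik Prefecture, 17 March 2027, is outside that window, so Kesvik Prefecture is on standard time at UTC+10:00.
05:15 UTC + 10h = 15:15 local.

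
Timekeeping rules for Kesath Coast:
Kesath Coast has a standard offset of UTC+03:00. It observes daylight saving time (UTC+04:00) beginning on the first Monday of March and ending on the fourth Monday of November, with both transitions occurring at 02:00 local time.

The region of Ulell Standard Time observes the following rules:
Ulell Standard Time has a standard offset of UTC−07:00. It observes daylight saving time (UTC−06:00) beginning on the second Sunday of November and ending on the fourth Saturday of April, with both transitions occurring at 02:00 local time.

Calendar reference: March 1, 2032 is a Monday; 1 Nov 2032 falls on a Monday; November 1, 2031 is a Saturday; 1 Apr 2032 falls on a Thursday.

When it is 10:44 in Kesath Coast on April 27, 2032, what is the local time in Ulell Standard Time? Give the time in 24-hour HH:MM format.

1 March 2032 is a Monday, so the first Monday is March 1.
1 November 2032 is a Monday, so the first Monday is November 1 and the fourth is November 22.
April 27, 2032 lies within the daylight-saving period (1 March – 22 November), so Kesath Coast is on daylight time, UTC+04:00.
10:44 Kesath Coast − 4h = 06:44 UTC.
1 November 2031 is a Saturday, so the first Sunday is November 2 and the second is November 9.
1 April 2032 is a Thursday, so the first Saturday is April 3 and the fourth is April 24.
At the standard offset (UTC−07:00), 06:44 UTC − 7h = 23:44 Ulell Standard Time standard time (rolling into the previous day, 26 April 2032).
The standard-time date in Ulell Standard Time, April 26, 2032, does not fall between 9 November 2031 and 24 April 2032, so daylight saving is not in effect and Ulell Standard Time is at UTC−07:00.
06:44 UTC − 7h = 23:44 Ulell Standard Time (rolling into the previous day, 26 April 2032).

23:44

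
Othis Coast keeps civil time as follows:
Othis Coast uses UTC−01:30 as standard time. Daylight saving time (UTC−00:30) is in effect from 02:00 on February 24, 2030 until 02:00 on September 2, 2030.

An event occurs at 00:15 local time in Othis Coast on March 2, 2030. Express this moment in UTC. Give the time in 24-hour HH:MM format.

00:45

Daylight saving runs 24 February – 2 September; March 2, 2030 is inside that window, so Othis Coast is at UTC−00:30.
00:15 local + 0h30m = 00:45 UTC.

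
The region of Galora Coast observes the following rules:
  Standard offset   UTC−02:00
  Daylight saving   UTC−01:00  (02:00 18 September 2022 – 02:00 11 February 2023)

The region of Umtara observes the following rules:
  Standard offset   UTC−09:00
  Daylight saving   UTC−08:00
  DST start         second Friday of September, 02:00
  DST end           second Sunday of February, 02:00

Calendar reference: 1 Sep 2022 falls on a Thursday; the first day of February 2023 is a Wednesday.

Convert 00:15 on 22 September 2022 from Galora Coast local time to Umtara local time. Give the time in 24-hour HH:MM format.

17:15

22 September 2022 lies within the daylight-saving period (18 September 2022 – 11 February 2023), so Galora Coast is on daylight time, UTC−01:00.
00:15 Galora Coast + 1h = 01:15 UTC.
1 September 2022 is a Thursday, so the first Friday is September 2 and the second is September 9.
1 February 2023 is a Wednesday, so the first Sunday is February 5 and the second is February 12.
At the standard offset (UTC−09:00), 01:15 UTC − 9h = 16:15 Umtara standard time (rolling into the previous day, 21 September 2022).
Daylight saving runs 9 September 2022 – 12 February 2023; the standard-time date in Umtara, 21 September 2022, is inside that window, so Umtara is at UTC−08:00.
01:15 UTC − 8h = 17:15 Umtara (rolling into the previous day, 21 September 2022).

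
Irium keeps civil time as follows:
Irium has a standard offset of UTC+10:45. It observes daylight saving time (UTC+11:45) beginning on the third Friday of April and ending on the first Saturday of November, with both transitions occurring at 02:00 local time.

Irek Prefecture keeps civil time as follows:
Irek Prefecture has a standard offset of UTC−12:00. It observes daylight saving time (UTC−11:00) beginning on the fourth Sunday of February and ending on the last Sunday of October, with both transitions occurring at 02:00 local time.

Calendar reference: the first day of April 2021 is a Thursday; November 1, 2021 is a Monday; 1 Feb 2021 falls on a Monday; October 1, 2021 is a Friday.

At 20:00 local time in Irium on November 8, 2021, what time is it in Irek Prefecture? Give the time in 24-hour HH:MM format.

1 April 2021 is a Thursday, so the first Friday is April 2 and the third is April 16.
1 November 2021 is a Monday, so the first Saturday is November 6.
November 8, 2021 is outside the daylight-saving period (16 April – 6 November), so Irium is on standard time, UTC+10:45.
20:00 Irium − 10h45m = 09:15 UTC.
1 February 2021 is a Monday, so the first Sunday is February 7 and the fourth is February 28.
1 October 2021 is a Friday, so Sundays fall on 3, 10, 17, 24, 31; the last is October 31.
At the standard offset (UTC−12:00), 09:15 UTC − 12h = 21:15 Irek Prefecture standard time (rolling into the previous day, 7 November 2021).
Daylight saving runs 28 February – 31 October; the standard-time date in Irek Prefecture, November 7, 2021, is outside that window, so Irek Prefecture is on standard time at UTC−12:00.
09:15 UTC − 12h = 21:15 Irek Prefecture (rolling into the previous day, 7 November 2021).

21:15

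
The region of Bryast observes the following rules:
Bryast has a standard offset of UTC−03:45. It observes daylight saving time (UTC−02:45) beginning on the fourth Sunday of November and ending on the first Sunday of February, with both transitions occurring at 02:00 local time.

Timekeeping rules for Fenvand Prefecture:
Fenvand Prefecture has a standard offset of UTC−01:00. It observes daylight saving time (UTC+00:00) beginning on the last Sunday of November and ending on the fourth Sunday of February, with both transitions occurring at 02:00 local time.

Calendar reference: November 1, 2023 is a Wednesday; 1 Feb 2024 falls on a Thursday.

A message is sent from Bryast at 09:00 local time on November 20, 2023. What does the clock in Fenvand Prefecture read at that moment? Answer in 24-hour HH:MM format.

11:45

1 November 2023 is a Wednesday, so the first Sunday is November 5 and the fourth is November 26.
1 February 2024 is a Thursday, so the first Sunday is February 4.
November 20, 2023 is outside the daylight-saving period (26 November 2023 – 4 February 2024), so Bryast is on standard time, UTC−03:45.
09:00 Bryast + 3h45m = 12:45 UTC.
1 November 2023 is a Wednesday, so Sundays fall on 5, 12, 19, 26; the last is November 26.
1 February 2024 is a Thursday, so the first Sunday is February 4 and the fourth is February 25.
At the standard offset (UTC−01:00), 12:45 UTC − 1h = 11:45 Fenvand Prefecture standard time.
Daylight saving runs 26 November 2023 – 25 February 2024; the standard-time date in Fenvand Prefecture, November 20, 2023, is outside that window, so Fenvand Prefecture is on standard time at UTC−01:00.
12:45 UTC − 1h = 11:45 Fenvand Prefecture.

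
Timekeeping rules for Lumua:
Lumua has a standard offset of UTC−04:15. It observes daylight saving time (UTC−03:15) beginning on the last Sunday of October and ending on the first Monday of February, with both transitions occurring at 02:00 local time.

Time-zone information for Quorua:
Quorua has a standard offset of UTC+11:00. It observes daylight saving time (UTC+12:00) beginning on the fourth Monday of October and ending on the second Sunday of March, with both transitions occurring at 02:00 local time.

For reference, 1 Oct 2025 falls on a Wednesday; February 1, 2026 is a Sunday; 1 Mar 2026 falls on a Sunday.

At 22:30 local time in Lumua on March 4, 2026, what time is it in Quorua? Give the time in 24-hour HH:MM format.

14:45

1 October 2025 is a Wednesday, so Sundays fall on 5, 12, 19, 26; the last is October 26.
1 February 2026 is a Sunday, so the first Monday is February 2.
March 4, 2026 is outside the daylight-saving period (26 October 2025 – 2 February 2026), so Lumua is on standard time, UTC−04:15.
22:30 Lumua + 4h15m = 02:45 UTC (rolling into the next day, 5 March 2026).
1 October 2025 is a Wednesday, so the first Monday is October 6 and the fourth is October 27.
1 March 2026 is a Sunday, so the first Sunday is March 1 and the second is March 8.
At the standard offset (UTC+11:00), 02:45 UTC + 11h = 13:45 Quorua standard time.
The standard-time date in Quorua, March 5, 2026, lies within the daylight-saving period (27 October 2025 – 8 March 2026), so Quorua is on daylight time, UTC+12:00.
02:45 UTC + 12h = 14:45 Quorua.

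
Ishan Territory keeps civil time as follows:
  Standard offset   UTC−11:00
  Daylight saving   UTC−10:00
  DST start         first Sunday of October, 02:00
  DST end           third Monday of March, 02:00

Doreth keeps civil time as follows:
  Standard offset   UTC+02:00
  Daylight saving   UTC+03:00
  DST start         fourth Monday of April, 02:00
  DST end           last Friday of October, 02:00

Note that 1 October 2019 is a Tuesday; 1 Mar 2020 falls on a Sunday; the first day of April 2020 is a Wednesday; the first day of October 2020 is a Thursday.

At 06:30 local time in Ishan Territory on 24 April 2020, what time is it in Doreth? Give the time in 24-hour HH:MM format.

19:30

1 October 2019 is a Tuesday, so the first Sunday is October 6.
1 March 2020 is a Sunday, so the first Monday is March 2 and the third is March 16.
Daylight saving runs 6 October 2019 – 16 March 2020; 24 April 2020 is outside that window, so Ishan Territory is on standard time at UTC−11:00.
06:30 Ishan Territory + 11h = 17:30 UTC.
1 April 2020 is a Wednesday, so the first Monday is April 6 and the fourth is April 27.
1 October 2020 is a Thursday, so Fridays fall on 2, 9, 16, 23, 30; the last is October 30.
At the standard offset (UTC+02:00), 17:30 UTC + 2h = 19:30 Doreth standard time.
The standard-time date in Doreth, 24 April 2020, is outside the daylight-saving period (27 April – 30 October), so Doreth is on standard time, UTC+02:00.
17:30 UTC + 2h = 19:30 Doreth.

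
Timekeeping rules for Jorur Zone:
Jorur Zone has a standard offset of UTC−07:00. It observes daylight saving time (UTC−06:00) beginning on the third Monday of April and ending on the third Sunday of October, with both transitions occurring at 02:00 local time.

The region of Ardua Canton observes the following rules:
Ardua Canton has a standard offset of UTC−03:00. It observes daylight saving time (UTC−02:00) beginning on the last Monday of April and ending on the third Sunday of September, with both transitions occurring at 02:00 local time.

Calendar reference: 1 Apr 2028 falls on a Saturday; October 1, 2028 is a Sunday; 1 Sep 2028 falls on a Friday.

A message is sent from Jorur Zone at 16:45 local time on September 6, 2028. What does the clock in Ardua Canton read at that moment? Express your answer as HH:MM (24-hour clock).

20:45

1 April 2028 is a Saturday, so the first Monday is April 3 and the third is April 17.
1 October 2028 is a Sunday, so the first Sunday is October 1 and the third is October 15.
September 6, 2028 lies within the daylight-saving period (17 April – 15 October), so Jorur Zone is on daylight time, UTC−06:00.
16:45 Jorur Zone + 6h = 22:45 UTC.
1 April 2028 is a Saturday, so Mondays fall on 3, 10, 17, 24; the last is April 24.
1 September 2028 is a Friday, so the first Sunday is September 3 and the third is September 17.
At the standard offset (UTC−03:00), 22:45 UTC − 3h = 19:45 Ardua Canton standard time.
The standard-time date in Ardua Canton, September 6, 2028, falls between 24 April and 17 September, so daylight saving is in effect and Ardua Canton is at UTC−02:00.
22:45 UTC − 2h = 20:45 Ardua Canton.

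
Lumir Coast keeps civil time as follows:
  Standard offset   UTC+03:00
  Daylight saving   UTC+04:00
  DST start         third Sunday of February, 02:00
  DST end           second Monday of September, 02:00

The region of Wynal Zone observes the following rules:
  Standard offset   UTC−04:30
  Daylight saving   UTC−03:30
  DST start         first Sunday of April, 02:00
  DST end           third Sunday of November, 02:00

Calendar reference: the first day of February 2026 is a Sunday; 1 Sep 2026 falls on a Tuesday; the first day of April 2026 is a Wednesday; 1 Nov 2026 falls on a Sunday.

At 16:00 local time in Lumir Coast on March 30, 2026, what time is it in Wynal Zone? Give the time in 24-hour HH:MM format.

07:30

1 February 2026 is a Sunday, so the first Sunday is February 1 and the third is February 15.
1 September 2026 is a Tuesday, so the first Monday is September 7 and the second is September 14.
March 30, 2026 falls between 15 February and 14 September, so daylight saving is in effect and Lumir Coast is at UTC+04:00.
16:00 Lumir Coast − 4h = 12:00 UTC.
1 April 2026 is a Wednesday, so the first Sunday is April 5.
1 November 2026 is a Sunday, so the first Sunday is November 1 and the third is November 15.
At the standard offset (UTC−04:30), 12:00 UTC − 4h30m = 07:30 Wynal Zone standard time.
The standard-time date in Wynal Zone, March 30, 2026, is outside the daylight-saving period (5 April – 15 November), so Wynal Zone is on standard time, UTC−04:30.
12:00 UTC − 4h30m = 07:30 Wynal Zone.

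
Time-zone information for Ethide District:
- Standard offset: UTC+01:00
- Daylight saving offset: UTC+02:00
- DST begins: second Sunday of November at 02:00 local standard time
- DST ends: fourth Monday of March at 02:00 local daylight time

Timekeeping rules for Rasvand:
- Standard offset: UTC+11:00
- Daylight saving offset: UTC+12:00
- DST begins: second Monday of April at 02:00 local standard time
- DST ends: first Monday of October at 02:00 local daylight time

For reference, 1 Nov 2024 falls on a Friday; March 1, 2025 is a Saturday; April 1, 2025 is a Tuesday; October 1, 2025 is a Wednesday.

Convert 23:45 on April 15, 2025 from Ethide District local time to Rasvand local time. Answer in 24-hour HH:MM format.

10:45

1 November 2024 is a Friday, so the first Sunday is November 3 and the second is November 10.
1 March 2025 is a Saturday, so the first Monday is March 3 and the fourth is March 24.
April 15, 2025 does not fall between 10 November 2024 and 24 March 2025, so daylight saving is not in effect and Ethide District is at UTC+01:00.
23:45 Ethide District − 1h = 22:45 UTC.
1 April 2025 is a Tuesday, so the first Monday is April 7 and the second is April 14.
1 October 2025 is a Wednesday, so the first Monday is October 6.
At the standard offset (UTC+11:00), 22:45 UTC + 11h = 09:45 Rasvand standard time (rolling into the next day, 16 April 2025).
The standard-time date in Rasvand, April 16, 2025, lies within the daylight-saving period (14 April – 6 October), so Rasvand is on daylight time, UTC+12:00.
22:45 UTC + 12h = 10:45 Rasvand (rolling into the next day, 16 April 2025).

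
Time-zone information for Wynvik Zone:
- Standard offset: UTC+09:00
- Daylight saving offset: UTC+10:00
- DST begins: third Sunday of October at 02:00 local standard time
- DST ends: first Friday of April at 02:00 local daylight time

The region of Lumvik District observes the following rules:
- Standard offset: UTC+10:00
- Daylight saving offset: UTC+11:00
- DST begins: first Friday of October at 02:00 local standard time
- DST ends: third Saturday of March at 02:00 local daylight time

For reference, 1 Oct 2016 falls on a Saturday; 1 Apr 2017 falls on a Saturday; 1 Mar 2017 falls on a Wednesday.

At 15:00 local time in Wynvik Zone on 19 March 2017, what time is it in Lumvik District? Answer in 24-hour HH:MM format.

1 October 2016 is a Saturday, so the first Sunday is October 2 and the third is October 16.
1 April 2017 is a Saturday, so the first Friday is April 7.
19 March 2017 falls between 16 October 2016 and 7 April 2017, so daylight saving is in effect and Wynvik Zone is at UTC+10:00.
15:00 Wynvik Zone − 10h = 05:00 UTC.
1 October 2016 is a Saturday, so the first Friday is October 7.
1 March 2017 is a Wednesday, so the first Saturday is March 4 and the third is March 18.
At the standard offset (UTC+10:00), 05:00 UTC + 10h = 15:00 Lumvik District standard time.
The standard-time date in Lumvik District, 19 March 2017, does not fall between 7 October 2016 and 18 March 2017, so daylight saving is not in effect and Lumvik District is at UTC+10:00.
05:00 UTC + 10h = 15:00 Lumvik District.

15:00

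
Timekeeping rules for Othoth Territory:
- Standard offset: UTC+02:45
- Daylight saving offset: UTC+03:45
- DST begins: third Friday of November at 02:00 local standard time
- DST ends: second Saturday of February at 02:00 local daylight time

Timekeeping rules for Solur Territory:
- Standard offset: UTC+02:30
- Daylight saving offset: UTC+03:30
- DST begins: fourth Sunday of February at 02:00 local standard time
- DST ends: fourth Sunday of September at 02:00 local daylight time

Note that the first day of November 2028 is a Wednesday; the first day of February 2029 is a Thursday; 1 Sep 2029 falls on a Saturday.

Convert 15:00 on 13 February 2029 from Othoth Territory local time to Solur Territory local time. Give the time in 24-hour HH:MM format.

14:45

1 November 2028 is a Wednesday, so the first Friday is November 3 and the third is November 17.
1 February 2029 is a Thursday, so the first Saturday is February 3 and the second is February 10.
Daylight saving runs 17 November 2028 – 10 February 2029; 13 February 2029 is outside that window, so Othoth Territory is on standard time at UTC+02:45.
15:00 Othoth Territory − 2h45m = 12:15 UTC.
1 February 2029 is a Thursday, so the first Sunday is February 4 and the fourth is February 25.
1 September 2029 is a Saturday, so the first Sunday is September 2 and the fourth is September 23.
At the standard offset (UTC+02:30), 12:15 UTC + 2h30m = 14:45 Solur Territory standard time.
The standard-time date in Solur Territory, 13 February 2029, is outside the daylight-saving period (25 February – 23 September), so Solur Territory is on standard time, UTC+02:30.
12:15 UTC + 2h30m = 14:45 Solur Territory.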